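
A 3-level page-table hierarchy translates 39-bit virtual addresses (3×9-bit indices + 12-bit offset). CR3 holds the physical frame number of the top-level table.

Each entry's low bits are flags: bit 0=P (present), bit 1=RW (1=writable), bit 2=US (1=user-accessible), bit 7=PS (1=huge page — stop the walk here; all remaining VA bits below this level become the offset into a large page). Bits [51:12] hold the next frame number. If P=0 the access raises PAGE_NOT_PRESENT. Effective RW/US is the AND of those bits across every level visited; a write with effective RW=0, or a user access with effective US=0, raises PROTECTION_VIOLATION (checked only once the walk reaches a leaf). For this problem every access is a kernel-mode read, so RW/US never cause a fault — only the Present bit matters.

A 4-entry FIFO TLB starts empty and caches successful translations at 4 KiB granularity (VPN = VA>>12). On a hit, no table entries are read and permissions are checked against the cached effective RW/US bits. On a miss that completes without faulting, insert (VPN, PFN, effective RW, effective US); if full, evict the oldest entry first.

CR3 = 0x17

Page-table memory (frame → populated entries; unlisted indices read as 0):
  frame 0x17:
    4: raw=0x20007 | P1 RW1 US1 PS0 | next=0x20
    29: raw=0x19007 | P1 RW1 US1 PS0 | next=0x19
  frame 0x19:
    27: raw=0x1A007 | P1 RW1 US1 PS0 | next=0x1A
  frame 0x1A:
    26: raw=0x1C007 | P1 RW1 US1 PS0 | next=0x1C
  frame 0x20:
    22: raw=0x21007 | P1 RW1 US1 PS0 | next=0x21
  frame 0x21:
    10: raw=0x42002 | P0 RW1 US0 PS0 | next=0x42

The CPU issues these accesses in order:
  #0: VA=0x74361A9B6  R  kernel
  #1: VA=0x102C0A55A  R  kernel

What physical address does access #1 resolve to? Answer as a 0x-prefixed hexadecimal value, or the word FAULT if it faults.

Walk each access:
#0 VA=0x74361A9B6 (r,kernel):
  [0] read 0x17 idx=29: raw=0x19007 flags P=1 W=1 U=1 S=0
  [1] read 0x19 idx=27: raw=0x1A007 flags P=1 W=1 U=1 S=0
  [2] read 0x1A idx=26: raw=0x1C007 flags P=1 W=1 U=1 S=0
  ⇒ phys 0x1C9B6  [3 reads]
#1 VA=0x102C0A55A (r,kernel):
  [0] read 0x17 idx=4: raw=0x20007 flags P=1 W=1 U=1 S=0
  [1] read 0x20 idx=22: raw=0x21007 flags P=1 W=1 U=1 S=0
  [2] read 0x21 idx=10: raw=0x42002 flags P=0 W=1 U=0 S=0
  ✗ PAGE_NOT_PRESENT  [3 reads]

Access #1 PA: FAULT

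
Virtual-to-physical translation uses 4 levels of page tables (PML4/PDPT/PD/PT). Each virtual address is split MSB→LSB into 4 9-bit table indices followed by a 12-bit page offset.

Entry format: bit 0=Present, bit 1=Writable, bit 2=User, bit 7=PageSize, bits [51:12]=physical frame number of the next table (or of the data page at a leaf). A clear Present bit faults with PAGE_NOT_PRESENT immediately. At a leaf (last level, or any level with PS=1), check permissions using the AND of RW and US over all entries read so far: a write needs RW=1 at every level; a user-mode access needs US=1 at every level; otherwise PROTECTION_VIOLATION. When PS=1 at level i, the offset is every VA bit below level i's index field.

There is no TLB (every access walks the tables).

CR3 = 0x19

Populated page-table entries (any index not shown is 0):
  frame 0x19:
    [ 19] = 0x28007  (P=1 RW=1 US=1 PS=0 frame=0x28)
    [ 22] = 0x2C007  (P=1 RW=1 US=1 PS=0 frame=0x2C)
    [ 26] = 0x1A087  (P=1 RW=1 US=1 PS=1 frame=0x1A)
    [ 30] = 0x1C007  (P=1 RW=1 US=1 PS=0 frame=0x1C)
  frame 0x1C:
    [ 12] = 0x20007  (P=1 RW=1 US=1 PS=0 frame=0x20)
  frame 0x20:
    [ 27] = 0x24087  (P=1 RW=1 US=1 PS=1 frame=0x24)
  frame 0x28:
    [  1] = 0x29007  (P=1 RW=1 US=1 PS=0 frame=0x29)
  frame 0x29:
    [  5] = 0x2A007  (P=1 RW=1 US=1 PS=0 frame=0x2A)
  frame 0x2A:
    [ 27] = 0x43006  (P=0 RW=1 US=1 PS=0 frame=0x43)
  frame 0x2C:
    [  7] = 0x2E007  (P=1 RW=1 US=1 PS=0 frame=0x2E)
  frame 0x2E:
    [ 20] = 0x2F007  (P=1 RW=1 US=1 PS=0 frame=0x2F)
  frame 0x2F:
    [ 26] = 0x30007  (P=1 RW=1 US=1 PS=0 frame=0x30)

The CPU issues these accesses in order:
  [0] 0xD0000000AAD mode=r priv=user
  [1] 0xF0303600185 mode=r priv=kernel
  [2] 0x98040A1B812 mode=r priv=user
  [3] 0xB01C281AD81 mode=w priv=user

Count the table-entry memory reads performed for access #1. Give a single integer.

Walk each access:
#0 VA=0xD0000000AAD (r,user):
  L0 @0x19[26] → 0x1A087  P=1,RW=1,US=1,PS=1
  ✓ 0x1AAAD (huge @L0)  — 1 lookups
#1 VA=0xF0303600185 (r,kernel):
  L0 @0x19[30] → 0x1C007  P=1,RW=1,US=1,PS=0
  L1 @0x1C[12] → 0x20007  P=1,RW=1,US=1,PS=0
  L2 @0x20[27] → 0x24087  P=1,RW=1,US=1,PS=1
  ✓ 0x24185 (huge @L2)  — 3 lookups
#2 VA=0x98040A1B812 (r,user):
  L0 @0x19[19] → 0x28007  P=1,RW=1,US=1,PS=0
  L1 @0x28[1] → 0x29007  P=1,RW=1,US=1,PS=0
  L2 @0x29[5] → 0x2A007  P=1,RW=1,US=1,PS=0
  L3 @0x2A[27] → 0x43006  P=0,RW=1,US=1,PS=0
  ⇒ fault: PAGE_NOT_PRESENT  — 4 lookups
#3 VA=0xB01C281AD81 (w,user):
  L0 @0x19[22] → 0x2C007  P=1,RW=1,US=1,PS=0
  L1 @0x2C[7] → 0x2E007  P=1,RW=1,US=1,PS=0
  L2 @0x2E[20] → 0x2F007  P=1,RW=1,US=1,PS=0
  L3 @0x2F[26] → 0x30007  P=1,RW=1,US=1,PS=0
  ✓ 0x30D81  — 4 lookups

Entries read for #1: 3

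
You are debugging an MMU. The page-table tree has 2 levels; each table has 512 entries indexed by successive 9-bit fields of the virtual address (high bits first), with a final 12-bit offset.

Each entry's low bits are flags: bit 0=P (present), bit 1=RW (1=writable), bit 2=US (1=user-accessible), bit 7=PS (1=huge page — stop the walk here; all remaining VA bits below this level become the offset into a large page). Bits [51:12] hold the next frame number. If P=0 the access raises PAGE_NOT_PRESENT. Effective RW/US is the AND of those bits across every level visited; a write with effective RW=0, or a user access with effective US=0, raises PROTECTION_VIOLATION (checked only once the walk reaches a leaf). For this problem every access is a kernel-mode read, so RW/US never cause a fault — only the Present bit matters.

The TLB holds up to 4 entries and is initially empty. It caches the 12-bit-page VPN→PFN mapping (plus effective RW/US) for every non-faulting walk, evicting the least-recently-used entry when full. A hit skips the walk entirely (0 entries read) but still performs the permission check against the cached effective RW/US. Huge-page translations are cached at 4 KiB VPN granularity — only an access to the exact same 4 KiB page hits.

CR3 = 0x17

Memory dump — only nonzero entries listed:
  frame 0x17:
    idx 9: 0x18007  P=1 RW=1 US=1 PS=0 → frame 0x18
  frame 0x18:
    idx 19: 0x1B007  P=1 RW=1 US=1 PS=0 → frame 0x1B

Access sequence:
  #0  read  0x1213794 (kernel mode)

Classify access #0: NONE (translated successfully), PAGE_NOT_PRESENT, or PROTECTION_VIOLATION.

Trace:
#0 VA=0x1213794 (r,kernel):
  [0] read 0x17 idx=9: raw=0x18007 flags P=1 W=1 U=1 S=0
  [1] read 0x18 idx=19: raw=0x1B007 flags P=1 W=1 U=1 S=0
  → PA=0x1B794  (2 entries read)

Access #0 fault: NONE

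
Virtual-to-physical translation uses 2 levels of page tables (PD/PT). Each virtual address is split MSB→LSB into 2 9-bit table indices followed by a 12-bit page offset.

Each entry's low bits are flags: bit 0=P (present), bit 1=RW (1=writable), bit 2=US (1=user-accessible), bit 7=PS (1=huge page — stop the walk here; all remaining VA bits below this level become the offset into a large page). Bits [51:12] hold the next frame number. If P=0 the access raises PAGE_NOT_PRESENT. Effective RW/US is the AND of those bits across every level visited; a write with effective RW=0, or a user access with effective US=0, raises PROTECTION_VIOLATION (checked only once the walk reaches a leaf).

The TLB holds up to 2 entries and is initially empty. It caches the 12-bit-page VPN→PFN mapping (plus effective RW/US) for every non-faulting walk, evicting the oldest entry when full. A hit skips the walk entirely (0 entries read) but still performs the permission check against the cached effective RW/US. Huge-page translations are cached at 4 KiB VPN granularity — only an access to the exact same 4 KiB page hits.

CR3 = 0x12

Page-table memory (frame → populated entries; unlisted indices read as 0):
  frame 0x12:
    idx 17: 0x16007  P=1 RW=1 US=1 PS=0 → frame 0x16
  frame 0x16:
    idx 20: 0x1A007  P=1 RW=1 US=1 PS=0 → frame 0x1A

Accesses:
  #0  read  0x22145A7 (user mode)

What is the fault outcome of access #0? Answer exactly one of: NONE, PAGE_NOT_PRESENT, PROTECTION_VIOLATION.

Trace:
#0 VA=0x22145A7 (r,user):
  lvl0: tbl 0x12, slot 17 ⇒ 0x16007 (P1/RW1/US1/PS0)
  lvl1: tbl 0x16, slot 20 ⇒ 0x1A007 (P1/RW1/US1/PS0)
  ⇒ phys 0x1A5A7  [2 reads]

Access #0 fault: NONE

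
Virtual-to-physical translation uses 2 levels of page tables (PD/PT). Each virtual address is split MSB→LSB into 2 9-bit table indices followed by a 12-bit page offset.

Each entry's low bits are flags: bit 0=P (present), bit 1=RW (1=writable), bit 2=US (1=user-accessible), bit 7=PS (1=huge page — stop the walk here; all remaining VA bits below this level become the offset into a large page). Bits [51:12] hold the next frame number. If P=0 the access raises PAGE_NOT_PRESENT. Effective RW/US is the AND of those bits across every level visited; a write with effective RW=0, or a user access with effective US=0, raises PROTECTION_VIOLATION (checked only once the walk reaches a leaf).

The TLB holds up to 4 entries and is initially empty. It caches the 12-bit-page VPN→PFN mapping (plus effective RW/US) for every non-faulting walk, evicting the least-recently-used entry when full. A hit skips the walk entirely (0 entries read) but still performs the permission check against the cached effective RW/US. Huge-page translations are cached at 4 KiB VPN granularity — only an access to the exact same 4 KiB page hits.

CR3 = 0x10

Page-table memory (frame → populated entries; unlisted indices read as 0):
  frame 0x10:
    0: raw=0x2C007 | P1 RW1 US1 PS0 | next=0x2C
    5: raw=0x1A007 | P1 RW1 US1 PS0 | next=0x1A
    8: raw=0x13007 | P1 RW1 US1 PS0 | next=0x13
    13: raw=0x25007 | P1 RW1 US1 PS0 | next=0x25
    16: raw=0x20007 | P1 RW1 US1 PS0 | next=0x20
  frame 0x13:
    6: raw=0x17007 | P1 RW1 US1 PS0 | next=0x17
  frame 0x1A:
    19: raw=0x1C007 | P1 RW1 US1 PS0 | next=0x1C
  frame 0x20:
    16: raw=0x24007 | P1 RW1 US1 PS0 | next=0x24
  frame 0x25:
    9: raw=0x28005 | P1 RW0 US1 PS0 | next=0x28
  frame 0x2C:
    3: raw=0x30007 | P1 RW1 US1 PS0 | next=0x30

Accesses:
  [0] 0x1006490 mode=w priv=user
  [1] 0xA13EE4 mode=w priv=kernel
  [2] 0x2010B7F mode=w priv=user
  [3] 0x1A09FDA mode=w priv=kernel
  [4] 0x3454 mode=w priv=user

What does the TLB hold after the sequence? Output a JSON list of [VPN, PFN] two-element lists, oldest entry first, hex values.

Per-access translation:
#0 VA=0x1006490 (w,user):
  lvl0: tbl 0x10, slot 8 ⇒ 0x13007 (P1/RW1/US1/PS0)
  lvl1: tbl 0x13, slot 6 ⇒ 0x17007 (P1/RW1/US1/PS0)
  → PA=0x17490  (2 entries read)
#1 VA=0xA13EE4 (w,kernel):
  lvl0: tbl 0x10, slot 5 ⇒ 0x1A007 (P1/RW1/US1/PS0)
  lvl1: tbl 0x1A, slot 19 ⇒ 0x1C007 (P1/RW1/US1/PS0)
  → PA=0x1CEE4  (2 entries read)
#2 VA=0x2010B7F (w,user):
  lvl0: tbl 0x10, slot 16 ⇒ 0x20007 (P1/RW1/US1/PS0)
  lvl1: tbl 0x20, slot 16 ⇒ 0x24007 (P1/RW1/US1/PS0)
  → PA=0x24B7F  (2 entries read)
#3 VA=0x1A09FDA (w,kernel):
  lvl0: tbl 0x10, slot 13 ⇒ 0x25007 (P1/RW1/US1/PS0)
  lvl1: tbl 0x25, slot 9 ⇒ 0x28005 (P1/RW0/US1/PS0)
  ⇒ fault: PROTECTION_VIOLATION  — 2 lookups
#4 VA=0x3454 (w,user):
  lvl0: tbl 0x10, slot 0 ⇒ 0x2C007 (P1/RW1/US1/PS0)
  lvl1: tbl 0x2C, slot 3 ⇒ 0x30007 (P1/RW1/US1/PS0)
  → PA=0x30454  (2 entries read)

TLB: [["0x1006", "0x17"], ["0xA13", "0x1C"], ["0x2010", "0x24"], ["0x3", "0x30"]]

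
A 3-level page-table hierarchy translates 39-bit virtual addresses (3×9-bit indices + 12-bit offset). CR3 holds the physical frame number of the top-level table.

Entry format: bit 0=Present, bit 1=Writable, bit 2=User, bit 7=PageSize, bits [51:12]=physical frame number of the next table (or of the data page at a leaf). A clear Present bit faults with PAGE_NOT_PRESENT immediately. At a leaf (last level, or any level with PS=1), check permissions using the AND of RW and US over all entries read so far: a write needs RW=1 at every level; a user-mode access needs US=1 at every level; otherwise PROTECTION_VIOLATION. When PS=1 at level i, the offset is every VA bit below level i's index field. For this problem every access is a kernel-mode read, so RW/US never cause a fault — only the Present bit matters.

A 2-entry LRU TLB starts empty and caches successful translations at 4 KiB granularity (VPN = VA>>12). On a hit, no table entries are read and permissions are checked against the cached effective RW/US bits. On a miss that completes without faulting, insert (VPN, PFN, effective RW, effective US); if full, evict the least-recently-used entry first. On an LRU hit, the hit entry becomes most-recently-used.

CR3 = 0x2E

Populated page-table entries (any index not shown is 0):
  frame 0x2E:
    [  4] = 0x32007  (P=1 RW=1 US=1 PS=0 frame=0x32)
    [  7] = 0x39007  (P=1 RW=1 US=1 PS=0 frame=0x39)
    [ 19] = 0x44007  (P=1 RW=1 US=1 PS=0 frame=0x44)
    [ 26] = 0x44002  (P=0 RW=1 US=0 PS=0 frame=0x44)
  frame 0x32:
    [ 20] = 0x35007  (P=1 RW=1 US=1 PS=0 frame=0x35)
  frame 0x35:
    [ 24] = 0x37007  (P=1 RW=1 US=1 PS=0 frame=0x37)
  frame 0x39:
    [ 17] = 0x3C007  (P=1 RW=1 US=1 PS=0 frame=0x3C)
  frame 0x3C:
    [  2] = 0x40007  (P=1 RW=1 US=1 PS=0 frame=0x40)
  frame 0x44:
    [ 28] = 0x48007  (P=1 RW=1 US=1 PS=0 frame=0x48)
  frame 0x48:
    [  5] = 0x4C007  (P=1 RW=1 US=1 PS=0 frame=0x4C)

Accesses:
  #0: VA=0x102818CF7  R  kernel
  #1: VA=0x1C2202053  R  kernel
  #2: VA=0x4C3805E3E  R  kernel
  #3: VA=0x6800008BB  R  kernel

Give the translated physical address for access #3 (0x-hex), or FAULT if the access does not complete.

Per-access translation:
#0 VA=0x102818CF7 (r,kernel):
  L0: frame=0x2E idx=4 entry=0x32007 [P=1 RW=1 US=1 PS=0]
  L1: frame=0x32 idx=20 entry=0x35007 [P=1 RW=1 US=1 PS=0]
  L2: frame=0x35 idx=24 entry=0x37007 [P=1 RW=1 US=1 PS=0]
  ⇒ phys 0x37CF7  [3 reads]
#1 VA=0x1C2202053 (r,kernel):
  L0: frame=0x2E idx=7 entry=0x39007 [P=1 RW=1 US=1 PS=0]
  L1: frame=0x39 idx=17 entry=0x3C007 [P=1 RW=1 US=1 PS=0]
  L2: frame=0x3C idx=2 entry=0x40007 [P=1 RW=1 US=1 PS=0]
  ⇒ phys 0x40053  [3 reads]
#2 VA=0x4C3805E3E (r,kernel):
  L0: frame=0x2E idx=19 entry=0x44007 [P=1 RW=1 US=1 PS=0]
  L1: frame=0x44 idx=28 entry=0x48007 [P=1 RW=1 US=1 PS=0]
  L2: frame=0x48 idx=5 entry=0x4C007 [P=1 RW=1 US=1 PS=0]
  ⇒ phys 0x4CE3E  [3 reads]
#3 VA=0x6800008BB (r,kernel):
  L0: frame=0x2E idx=26 entry=0x44002 [P=0 RW=1 US=0 PS=0]
  ✗ PAGE_NOT_PRESENT  [1 reads]

Access #3 PA: FAULT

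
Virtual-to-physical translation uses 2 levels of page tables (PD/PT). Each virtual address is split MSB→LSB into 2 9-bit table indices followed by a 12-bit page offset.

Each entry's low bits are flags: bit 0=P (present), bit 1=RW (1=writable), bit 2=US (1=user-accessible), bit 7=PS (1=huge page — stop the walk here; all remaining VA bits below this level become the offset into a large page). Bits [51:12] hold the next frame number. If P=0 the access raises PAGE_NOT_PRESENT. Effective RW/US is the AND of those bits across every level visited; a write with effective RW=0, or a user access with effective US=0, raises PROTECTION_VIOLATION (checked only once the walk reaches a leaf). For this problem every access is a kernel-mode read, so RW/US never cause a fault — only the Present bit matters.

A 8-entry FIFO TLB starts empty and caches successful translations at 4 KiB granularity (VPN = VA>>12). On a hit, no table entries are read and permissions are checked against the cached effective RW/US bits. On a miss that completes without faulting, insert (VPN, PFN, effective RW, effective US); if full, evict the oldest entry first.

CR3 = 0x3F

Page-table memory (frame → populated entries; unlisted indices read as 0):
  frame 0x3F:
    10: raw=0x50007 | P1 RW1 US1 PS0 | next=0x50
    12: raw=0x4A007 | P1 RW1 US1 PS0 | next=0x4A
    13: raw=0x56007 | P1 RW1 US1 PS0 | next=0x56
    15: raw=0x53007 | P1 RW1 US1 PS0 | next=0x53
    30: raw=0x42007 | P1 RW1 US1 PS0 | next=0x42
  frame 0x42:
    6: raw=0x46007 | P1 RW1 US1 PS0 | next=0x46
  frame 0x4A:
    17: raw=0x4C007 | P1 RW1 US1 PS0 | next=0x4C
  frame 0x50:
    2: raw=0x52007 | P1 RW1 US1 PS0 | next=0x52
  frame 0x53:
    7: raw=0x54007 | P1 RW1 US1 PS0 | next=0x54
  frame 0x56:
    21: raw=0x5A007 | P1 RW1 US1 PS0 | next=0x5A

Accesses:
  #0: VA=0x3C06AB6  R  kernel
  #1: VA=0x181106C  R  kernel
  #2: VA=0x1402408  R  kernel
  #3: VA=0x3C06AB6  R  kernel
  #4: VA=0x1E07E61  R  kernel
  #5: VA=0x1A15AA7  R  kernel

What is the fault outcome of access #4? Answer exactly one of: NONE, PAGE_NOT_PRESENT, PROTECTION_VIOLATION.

Per-access translation:
#0 VA=0x3C06AB6 (r,kernel):
  lvl0: tbl 0x3F, slot 30 ⇒ 0x42007 (P1/RW1/US1/PS0)
  lvl1: tbl 0x42, slot 6 ⇒ 0x46007 (P1/RW1/US1/PS0)
  ✓ 0x46AB6  — 2 lookups
#1 VA=0x181106C (r,kernel):
  lvl0: tbl 0x3F, slot 12 ⇒ 0x4A007 (P1/RW1/US1/PS0)
  lvl1: tbl 0x4A, slot 17 ⇒ 0x4C007 (P1/RW1/US1/PS0)
  ✓ 0x4C06C  — 2 lookups
#2 VA=0x1402408 (r,kernel):
  lvl0: tbl 0x3F, slot 10 ⇒ 0x50007 (P1/RW1/US1/PS0)
  lvl1: tbl 0x50, slot 2 ⇒ 0x52007 (P1/RW1/US1/PS0)
  ✓ 0x52408  — 2 lookups
#3 VA=0x3C06AB6 (r,kernel):
  TLB hit vpn=0x3C06 → PA=0x46AB6
#4 VA=0x1E07E61 (r,kernel):
  lvl0: tbl 0x3F, slot 15 ⇒ 0x53007 (P1/RW1/US1/PS0)
  lvl1: tbl 0x53, slot 7 ⇒ 0x54007 (P1/RW1/US1/PS0)
  ✓ 0x54E61  — 2 lookups
#5 VA=0x1A15AA7 (r,kernel):
  lvl0: tbl 0x3F, slot 13 ⇒ 0x56007 (P1/RW1/US1/PS0)
  lvl1: tbl 0x56, slot 21 ⇒ 0x5A007 (P1/RW1/US1/PS0)
  ✓ 0x5AAA7  — 2 lookups

Access #4 fault: NONE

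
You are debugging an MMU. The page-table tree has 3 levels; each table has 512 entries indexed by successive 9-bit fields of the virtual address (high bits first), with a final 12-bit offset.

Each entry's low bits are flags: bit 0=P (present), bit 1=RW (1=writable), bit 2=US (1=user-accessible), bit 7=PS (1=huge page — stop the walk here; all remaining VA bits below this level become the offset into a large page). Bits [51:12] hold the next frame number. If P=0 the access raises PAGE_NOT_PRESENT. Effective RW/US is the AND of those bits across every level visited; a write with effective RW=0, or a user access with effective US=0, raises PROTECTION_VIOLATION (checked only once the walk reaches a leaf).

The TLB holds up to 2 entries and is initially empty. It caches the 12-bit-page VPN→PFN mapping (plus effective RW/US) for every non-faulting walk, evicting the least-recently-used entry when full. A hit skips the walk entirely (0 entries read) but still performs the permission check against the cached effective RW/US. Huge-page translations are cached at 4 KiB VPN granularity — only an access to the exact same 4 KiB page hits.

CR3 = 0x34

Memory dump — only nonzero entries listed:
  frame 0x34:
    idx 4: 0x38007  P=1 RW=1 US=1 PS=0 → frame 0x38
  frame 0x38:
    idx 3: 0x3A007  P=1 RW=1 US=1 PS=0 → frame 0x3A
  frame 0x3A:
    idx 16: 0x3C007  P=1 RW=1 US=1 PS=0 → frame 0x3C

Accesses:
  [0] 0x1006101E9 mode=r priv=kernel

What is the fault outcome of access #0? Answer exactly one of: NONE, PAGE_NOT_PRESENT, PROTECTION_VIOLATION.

Per-access translation:
#0 VA=0x1006101E9 (r,kernel):
  L0 @0x34[4] → 0x38007  P=1,RW=1,US=1,PS=0
  L1 @0x38[3] → 0x3A007  P=1,RW=1,US=1,PS=0
  L2 @0x3A[16] → 0x3C007  P=1,RW=1,US=1,PS=0
  ✓ 0x3C1E9  — 3 lookups

Access #0 fault: NONE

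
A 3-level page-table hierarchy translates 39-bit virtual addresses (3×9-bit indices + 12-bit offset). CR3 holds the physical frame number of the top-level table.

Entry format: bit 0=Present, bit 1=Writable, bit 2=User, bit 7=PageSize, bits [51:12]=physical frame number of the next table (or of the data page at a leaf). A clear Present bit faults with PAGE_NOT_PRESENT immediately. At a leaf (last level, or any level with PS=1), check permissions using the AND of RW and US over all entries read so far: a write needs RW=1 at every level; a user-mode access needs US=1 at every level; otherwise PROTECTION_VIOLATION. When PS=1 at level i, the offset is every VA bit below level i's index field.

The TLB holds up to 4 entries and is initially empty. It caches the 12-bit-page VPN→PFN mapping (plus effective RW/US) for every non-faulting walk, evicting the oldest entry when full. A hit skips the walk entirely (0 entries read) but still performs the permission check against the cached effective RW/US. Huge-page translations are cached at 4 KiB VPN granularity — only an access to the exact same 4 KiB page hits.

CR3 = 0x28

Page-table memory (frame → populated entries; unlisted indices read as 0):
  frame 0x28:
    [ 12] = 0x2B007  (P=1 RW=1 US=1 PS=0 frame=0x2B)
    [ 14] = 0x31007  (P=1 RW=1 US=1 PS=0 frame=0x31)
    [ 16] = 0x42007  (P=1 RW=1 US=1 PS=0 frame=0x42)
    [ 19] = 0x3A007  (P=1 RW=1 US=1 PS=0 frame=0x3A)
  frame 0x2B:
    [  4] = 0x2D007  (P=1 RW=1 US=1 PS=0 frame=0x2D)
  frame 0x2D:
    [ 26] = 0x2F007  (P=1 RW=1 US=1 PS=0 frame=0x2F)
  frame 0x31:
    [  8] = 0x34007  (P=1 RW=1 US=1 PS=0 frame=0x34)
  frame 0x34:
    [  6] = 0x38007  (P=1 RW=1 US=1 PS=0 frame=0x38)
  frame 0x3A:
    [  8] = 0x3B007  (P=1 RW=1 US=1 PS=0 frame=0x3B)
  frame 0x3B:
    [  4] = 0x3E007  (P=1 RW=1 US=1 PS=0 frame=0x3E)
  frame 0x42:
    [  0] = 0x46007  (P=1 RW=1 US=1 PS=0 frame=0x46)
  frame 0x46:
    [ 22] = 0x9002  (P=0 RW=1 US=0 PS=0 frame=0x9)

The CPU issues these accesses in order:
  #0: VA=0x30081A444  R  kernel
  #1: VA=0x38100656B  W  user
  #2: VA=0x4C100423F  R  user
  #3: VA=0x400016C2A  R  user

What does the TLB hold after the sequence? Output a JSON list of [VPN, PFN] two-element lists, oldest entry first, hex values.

Trace:
#0 VA=0x30081A444 (r,kernel):
  L0: frame=0x28 idx=12 entry=0x2B007 [P=1 RW=1 US=1 PS=0]
  L1: frame=0x2B idx=4 entry=0x2D007 [P=1 RW=1 US=1 PS=0]
  L2: frame=0x2D idx=26 entry=0x2F007 [P=1 RW=1 US=1 PS=0]
  ⇒ phys 0x2F444  [3 reads]
#1 VA=0x38100656B (w,user):
  L0: frame=0x28 idx=14 entry=0x31007 [P=1 RW=1 US=1 PS=0]
  L1: frame=0x31 idx=8 entry=0x34007 [P=1 RW=1 US=1 PS=0]
  L2: frame=0x34 idx=6 entry=0x38007 [P=1 RW=1 US=1 PS=0]
  ⇒ phys 0x3856B  [3 reads]
#2 VA=0x4C100423F (r,user):
  L0: frame=0x28 idx=19 entry=0x3A007 [P=1 RW=1 US=1 PS=0]
  L1: frame=0x3A idx=8 entry=0x3B007 [P=1 RW=1 US=1 PS=0]
  L2: frame=0x3B idx=4 entry=0x3E007 [P=1 RW=1 US=1 PS=0]
  ⇒ phys 0x3E23F  [3 reads]
#3 VA=0x400016C2A (r,user):
  L0: frame=0x28 idx=16 entry=0x42007 [P=1 RW=1 US=1 PS=0]
  L1: frame=0x42 idx=0 entry=0x46007 [P=1 RW=1 US=1 PS=0]
  L2: frame=0x46 idx=22 entry=0x9002 [P=0 RW=1 US=0 PS=0]
  ⇒ fault: PAGE_NOT_PRESENT  — 3 lookups

TLB: [["0x30081A", "0x2F"], ["0x381006", "0x38"], ["0x4C1004", "0x3E"]]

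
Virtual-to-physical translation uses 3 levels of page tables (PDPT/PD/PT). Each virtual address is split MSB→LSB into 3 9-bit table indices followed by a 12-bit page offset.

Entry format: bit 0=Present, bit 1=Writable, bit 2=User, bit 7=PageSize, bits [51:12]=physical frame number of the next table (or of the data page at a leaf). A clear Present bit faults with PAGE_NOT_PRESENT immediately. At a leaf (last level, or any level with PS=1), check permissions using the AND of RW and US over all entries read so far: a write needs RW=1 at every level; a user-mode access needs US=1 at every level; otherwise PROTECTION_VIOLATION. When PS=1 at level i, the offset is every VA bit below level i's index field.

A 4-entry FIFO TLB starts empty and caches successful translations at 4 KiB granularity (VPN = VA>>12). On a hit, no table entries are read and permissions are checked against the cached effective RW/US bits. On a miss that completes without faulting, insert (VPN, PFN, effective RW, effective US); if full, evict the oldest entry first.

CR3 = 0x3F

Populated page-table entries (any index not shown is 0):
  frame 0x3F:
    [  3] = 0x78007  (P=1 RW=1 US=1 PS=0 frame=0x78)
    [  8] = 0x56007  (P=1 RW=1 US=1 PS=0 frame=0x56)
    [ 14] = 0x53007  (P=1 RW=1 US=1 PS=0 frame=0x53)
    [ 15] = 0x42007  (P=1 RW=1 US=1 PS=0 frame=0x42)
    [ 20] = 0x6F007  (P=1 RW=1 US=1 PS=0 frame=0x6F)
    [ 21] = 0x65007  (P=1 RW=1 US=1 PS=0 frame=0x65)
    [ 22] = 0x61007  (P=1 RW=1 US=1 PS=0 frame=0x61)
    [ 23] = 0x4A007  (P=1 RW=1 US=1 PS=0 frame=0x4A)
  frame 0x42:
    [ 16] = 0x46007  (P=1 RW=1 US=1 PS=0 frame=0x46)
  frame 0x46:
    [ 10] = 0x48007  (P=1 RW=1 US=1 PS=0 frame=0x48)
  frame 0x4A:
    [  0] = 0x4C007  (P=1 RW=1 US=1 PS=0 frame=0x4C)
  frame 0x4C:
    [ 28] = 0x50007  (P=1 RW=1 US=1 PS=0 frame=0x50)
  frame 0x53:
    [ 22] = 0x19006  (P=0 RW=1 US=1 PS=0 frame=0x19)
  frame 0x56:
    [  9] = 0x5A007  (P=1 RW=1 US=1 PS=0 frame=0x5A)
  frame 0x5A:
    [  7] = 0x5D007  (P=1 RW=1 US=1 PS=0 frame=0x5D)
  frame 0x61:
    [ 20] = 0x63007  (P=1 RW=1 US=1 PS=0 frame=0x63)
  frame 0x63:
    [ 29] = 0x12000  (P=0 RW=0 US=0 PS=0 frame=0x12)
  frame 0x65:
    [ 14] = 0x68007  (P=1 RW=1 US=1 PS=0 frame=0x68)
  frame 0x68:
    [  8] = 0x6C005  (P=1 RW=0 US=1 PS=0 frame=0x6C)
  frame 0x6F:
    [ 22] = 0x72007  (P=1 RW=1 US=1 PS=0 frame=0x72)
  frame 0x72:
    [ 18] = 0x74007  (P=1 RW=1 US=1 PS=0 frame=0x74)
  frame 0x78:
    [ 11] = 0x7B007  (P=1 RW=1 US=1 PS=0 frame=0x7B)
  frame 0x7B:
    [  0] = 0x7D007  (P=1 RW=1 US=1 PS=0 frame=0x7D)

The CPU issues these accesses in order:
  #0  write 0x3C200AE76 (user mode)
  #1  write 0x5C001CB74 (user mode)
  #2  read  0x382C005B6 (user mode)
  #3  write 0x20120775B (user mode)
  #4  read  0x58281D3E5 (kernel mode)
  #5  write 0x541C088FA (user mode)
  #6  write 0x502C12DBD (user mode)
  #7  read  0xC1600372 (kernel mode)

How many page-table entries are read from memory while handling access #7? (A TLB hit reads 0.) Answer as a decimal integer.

Per-access translation:
#0 VA=0x3C200AE76 (w,user):
  lvl0: tbl 0x3F, slot 15 ⇒ 0x42007 (P1/RW1/US1/PS0)
  lvl1: tbl 0x42, slot 16 ⇒ 0x46007 (P1/RW1/US1/PS0)
  lvl2: tbl 0x46, slot 10 ⇒ 0x48007 (P1/RW1/US1/PS0)
  ✓ 0x48E76  — 3 lookups
#1 VA=0x5C001CB74 (w,user):
  lvl0: tbl 0x3F, slot 23 ⇒ 0x4A007 (P1/RW1/US1/PS0)
  lvl1: tbl 0x4A, slot 0 ⇒ 0x4C007 (P1/RW1/US1/PS0)
  lvl2: tbl 0x4C, slot 28 ⇒ 0x50007 (P1/RW1/US1/PS0)
  ✓ 0x50B74  — 3 lookups
#2 VA=0x382C005B6 (r,user):
  lvl0: tbl 0x3F, slot 14 ⇒ 0x53007 (P1/RW1/US1/PS0)
  lvl1: tbl 0x53, slot 22 ⇒ 0x19006 (P0/RW1/US1/PS0)
  ⇒ fault: PAGE_NOT_PRESENT  — 2 lookups
#3 VA=0x20120775B (w,user):
  lvl0: tbl 0x3F, slot 8 ⇒ 0x56007 (P1/RW1/US1/PS0)
  lvl1: tbl 0x56, slot 9 ⇒ 0x5A007 (P1/RW1/US1/PS0)
  lvl2: tbl 0x5A, slot 7 ⇒ 0x5D007 (P1/RW1/US1/PS0)
  ✓ 0x5D75B  — 3 lookups
#4 VA=0x58281D3E5 (r,kernel):
  lvl0: tbl 0x3F, slot 22 ⇒ 0x61007 (P1/RW1/US1/PS0)
  lvl1: tbl 0x61, slot 20 ⇒ 0x63007 (P1/RW1/US1/PS0)
  lvl2: tbl 0x63, slot 29 ⇒ 0x12000 (P0/RW0/US0/PS0)
  ⇒ fault: PAGE_NOT_PRESENT  — 3 lookups
#5 VA=0x541C088FA (w,user):
  lvl0: tbl 0x3F, slot 21 ⇒ 0x65007 (P1/RW1/US1/PS0)
  lvl1: tbl 0x65, slot 14 ⇒ 0x68007 (P1/RW1/US1/PS0)
  lvl2: tbl 0x68, slot 8 ⇒ 0x6C005 (P1/RW0/US1/PS0)
  ⇒ fault: PROTECTION_VIOLATION  — 3 lookups
#6 VA=0x502C12DBD (w,user):
  lvl0: tbl 0x3F, slot 20 ⇒ 0x6F007 (P1/RW1/US1/PS0)
  lvl1: tbl 0x6F, slot 22 ⇒ 0x72007 (P1/RW1/US1/PS0)
  lvl2: tbl 0x72, slot 18 ⇒ 0x74007 (P1/RW1/US1/PS0)
  ✓ 0x74DBD  — 3 lookups
#7 VA=0xC1600372 (r,kernel):
  lvl0: tbl 0x3F, slot 3 ⇒ 0x78007 (P1/RW1/US1/PS0)
  lvl1: tbl 0x78, slot 11 ⇒ 0x7B007 (P1/RW1/US1/PS0)
  lvl2: tbl 0x7B, slot 0 ⇒ 0x7D007 (P1/RW1/US1/PS0)
  ✓ 0x7D372  — 3 lookups

Entries read for #7: 3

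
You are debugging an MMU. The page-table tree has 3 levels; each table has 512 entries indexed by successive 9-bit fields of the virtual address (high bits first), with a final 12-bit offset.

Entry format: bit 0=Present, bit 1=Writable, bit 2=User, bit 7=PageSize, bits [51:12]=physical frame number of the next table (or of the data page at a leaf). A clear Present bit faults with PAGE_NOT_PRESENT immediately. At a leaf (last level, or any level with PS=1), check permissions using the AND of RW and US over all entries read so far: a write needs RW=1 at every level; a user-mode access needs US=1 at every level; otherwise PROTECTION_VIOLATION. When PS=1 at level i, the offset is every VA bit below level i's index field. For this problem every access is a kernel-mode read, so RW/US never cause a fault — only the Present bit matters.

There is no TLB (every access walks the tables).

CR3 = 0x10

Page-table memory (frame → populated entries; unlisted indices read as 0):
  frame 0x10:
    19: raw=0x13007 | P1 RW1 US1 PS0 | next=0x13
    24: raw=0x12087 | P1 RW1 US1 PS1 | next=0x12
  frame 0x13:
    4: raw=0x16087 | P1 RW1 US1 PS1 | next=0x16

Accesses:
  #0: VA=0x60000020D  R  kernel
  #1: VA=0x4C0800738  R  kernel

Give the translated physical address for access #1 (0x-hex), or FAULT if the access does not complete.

Trace:
#0 VA=0x60000020D (r,kernel):
  lvl0: tbl 0x10, slot 24 ⇒ 0x12087 (P1/RW1/US1/PS1)
  ⇒ phys 0x1220D (huge @L0)  [1 reads]
#1 VA=0x4C0800738 (r,kernel):
  lvl0: tbl 0x10, slot 19 ⇒ 0x13007 (P1/RW1/US1/PS0)
  lvl1: tbl 0x13, slot 4 ⇒ 0x16087 (P1/RW1/US1/PS1)
  ⇒ phys 0x16738 (huge @L1)  [2 reads]

Access #1 PA: 0x16738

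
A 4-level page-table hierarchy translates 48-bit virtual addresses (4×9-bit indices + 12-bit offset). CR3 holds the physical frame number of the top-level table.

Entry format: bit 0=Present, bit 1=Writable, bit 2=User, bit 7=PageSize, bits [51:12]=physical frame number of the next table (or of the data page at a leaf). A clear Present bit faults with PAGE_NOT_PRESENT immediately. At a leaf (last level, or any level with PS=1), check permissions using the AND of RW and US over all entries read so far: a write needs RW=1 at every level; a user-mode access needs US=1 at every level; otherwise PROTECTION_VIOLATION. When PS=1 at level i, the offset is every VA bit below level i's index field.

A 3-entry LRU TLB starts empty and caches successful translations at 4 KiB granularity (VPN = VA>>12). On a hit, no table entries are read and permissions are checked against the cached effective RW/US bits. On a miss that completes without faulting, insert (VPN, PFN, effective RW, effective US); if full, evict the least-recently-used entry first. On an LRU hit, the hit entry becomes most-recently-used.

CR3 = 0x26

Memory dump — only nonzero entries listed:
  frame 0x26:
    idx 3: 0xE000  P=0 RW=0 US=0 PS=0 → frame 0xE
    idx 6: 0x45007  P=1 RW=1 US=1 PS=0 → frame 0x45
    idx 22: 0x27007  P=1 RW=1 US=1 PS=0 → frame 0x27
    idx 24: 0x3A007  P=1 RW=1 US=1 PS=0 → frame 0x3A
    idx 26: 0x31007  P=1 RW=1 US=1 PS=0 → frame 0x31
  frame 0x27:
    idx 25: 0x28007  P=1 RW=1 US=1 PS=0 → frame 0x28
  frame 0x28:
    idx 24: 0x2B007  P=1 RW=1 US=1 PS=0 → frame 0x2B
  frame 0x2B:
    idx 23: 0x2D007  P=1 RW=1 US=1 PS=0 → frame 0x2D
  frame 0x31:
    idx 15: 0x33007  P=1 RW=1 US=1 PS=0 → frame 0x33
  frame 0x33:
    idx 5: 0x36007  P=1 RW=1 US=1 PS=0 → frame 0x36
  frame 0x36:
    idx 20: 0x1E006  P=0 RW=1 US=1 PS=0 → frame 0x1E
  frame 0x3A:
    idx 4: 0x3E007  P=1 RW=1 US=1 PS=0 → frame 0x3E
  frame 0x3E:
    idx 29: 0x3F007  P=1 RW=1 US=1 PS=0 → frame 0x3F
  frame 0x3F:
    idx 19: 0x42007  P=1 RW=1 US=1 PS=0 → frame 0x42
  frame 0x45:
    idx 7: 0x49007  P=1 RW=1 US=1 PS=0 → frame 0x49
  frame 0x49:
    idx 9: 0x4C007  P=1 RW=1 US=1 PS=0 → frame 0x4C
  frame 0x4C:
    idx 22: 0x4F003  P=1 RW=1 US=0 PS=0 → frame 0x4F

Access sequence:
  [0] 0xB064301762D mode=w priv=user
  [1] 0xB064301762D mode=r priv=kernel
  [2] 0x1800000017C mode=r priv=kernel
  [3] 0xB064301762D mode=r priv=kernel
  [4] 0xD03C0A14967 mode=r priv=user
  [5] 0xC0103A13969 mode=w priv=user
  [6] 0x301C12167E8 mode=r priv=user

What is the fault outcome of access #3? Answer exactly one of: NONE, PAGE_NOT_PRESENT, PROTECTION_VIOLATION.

Walk each access:
#0 VA=0xB064301762D (w,user):
  [0] read 0x26 idx=22: raw=0x27007 flags P=1 W=1 U=1 S=0
  [1] read 0x27 idx=25: raw=0x28007 flags P=1 W=1 U=1 S=0
  [2] read 0x28 idx=24: raw=0x2B007 flags P=1 W=1 U=1 S=0
  [3] read 0x2B idx=23: raw=0x2D007 flags P=1 W=1 U=1 S=0
  ✓ 0x2D62D  — 4 lookups
#1 VA=0xB064301762D (r,kernel):
  TLB hit vpn=0xB0643017 → PA=0x2D62D
#2 VA=0x1800000017C (r,kernel):
  [0] read 0x26 idx=3: raw=0xE000 flags P=0 W=0 U=0 S=0
  → PAGE_NOT_PRESENT  (1 entries read)
#3 VA=0xB064301762D (r,kernel):
  TLB hit vpn=0xB0643017 → PA=0x2D62D
#4 VA=0xD03C0A14967 (r,user):
  [0] read 0x26 idx=26: raw=0x31007 flags P=1 W=1 U=1 S=0
  [1] read 0x31 idx=15: raw=0x33007 flags P=1 W=1 U=1 S=0
  [2] read 0x33 idx=5: raw=0x36007 flags P=1 W=1 U=1 S=0
  [3] read 0x36 idx=20: raw=0x1E006 flags P=0 W=1 U=1 S=0
  → PAGE_NOT_PRESENT  (4 entries read)
#5 VA=0xC0103A13969 (w,user):
  [0] read 0x26 idx=24: raw=0x3A007 flags P=1 W=1 U=1 S=0
  [1] read 0x3A idx=4: raw=0x3E007 flags P=1 W=1 U=1 S=0
  [2] read 0x3E idx=29: raw=0x3F007 flags P=1 W=1 U=1 S=0
  [3] read 0x3F idx=19: raw=0x42007 flags P=1 W=1 U=1 S=0
  ✓ 0x42969  — 4 lookups
#6 VA=0x301C12167E8 (r,user):
  [0] read 0x26 idx=6: raw=0x45007 flags P=1 W=1 U=1 S=0
  [1] read 0x45 idx=7: raw=0x49007 flags P=1 W=1 U=1 S=0
  [2] read 0x49 idx=9: raw=0x4C007 flags P=1 W=1 U=1 S=0
  [3] read 0x4C idx=22: raw=0x4F003 flags P=1 W=1 U=0 S=0
  → PROTECTION_VIOLATION  (4 entries read)

Access #3 fault: NONE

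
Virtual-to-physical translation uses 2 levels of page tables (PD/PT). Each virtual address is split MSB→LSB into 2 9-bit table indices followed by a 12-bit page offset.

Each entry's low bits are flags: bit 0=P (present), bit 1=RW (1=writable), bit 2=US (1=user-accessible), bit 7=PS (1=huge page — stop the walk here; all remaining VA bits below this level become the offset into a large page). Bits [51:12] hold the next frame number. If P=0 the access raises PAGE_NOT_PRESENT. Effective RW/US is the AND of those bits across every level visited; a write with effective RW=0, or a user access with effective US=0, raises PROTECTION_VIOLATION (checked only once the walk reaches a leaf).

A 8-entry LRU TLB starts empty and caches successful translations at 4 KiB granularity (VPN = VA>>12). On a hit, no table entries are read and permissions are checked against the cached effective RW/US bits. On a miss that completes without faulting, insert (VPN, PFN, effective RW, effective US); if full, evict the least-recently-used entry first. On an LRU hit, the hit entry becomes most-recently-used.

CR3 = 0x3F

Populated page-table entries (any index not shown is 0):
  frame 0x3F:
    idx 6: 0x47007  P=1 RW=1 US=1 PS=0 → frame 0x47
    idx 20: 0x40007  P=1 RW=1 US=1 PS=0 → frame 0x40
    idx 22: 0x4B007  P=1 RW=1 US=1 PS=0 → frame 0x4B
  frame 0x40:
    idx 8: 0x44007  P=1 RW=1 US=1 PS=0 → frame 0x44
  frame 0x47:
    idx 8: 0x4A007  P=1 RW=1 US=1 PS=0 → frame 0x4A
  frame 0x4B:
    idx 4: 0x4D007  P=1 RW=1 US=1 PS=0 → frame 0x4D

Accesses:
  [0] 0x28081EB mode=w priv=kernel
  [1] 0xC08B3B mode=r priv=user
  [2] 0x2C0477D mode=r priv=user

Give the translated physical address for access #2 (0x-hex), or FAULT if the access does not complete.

Trace:
#0 VA=0x28081EB (w,kernel):
  L0: frame=0x3F idx=20 entry=0x40007 [P=1 RW=1 US=1 PS=0]
  L1: frame=0x40 idx=8 entry=0x44007 [P=1 RW=1 US=1 PS=0]
  ⇒ phys 0x441EB  [2 reads]
#1 VA=0xC08B3B (r,user):
  L0: frame=0x3F idx=6 entry=0x47007 [P=1 RW=1 US=1 PS=0]
  L1: frame=0x47 idx=8 entry=0x4A007 [P=1 RW=1 US=1 PS=0]
  ⇒ phys 0x4AB3B  [2 reads]
#2 VA=0x2C0477D (r,user):
  L0: frame=0x3F idx=22 entry=0x4B007 [P=1 RW=1 US=1 PS=0]
  L1: frame=0x4B idx=4 entry=0x4D007 [P=1 RW=1 US=1 PS=0]
  ⇒ phys 0x4D77D  [2 reads]

Access #2 PA: 0x4D77D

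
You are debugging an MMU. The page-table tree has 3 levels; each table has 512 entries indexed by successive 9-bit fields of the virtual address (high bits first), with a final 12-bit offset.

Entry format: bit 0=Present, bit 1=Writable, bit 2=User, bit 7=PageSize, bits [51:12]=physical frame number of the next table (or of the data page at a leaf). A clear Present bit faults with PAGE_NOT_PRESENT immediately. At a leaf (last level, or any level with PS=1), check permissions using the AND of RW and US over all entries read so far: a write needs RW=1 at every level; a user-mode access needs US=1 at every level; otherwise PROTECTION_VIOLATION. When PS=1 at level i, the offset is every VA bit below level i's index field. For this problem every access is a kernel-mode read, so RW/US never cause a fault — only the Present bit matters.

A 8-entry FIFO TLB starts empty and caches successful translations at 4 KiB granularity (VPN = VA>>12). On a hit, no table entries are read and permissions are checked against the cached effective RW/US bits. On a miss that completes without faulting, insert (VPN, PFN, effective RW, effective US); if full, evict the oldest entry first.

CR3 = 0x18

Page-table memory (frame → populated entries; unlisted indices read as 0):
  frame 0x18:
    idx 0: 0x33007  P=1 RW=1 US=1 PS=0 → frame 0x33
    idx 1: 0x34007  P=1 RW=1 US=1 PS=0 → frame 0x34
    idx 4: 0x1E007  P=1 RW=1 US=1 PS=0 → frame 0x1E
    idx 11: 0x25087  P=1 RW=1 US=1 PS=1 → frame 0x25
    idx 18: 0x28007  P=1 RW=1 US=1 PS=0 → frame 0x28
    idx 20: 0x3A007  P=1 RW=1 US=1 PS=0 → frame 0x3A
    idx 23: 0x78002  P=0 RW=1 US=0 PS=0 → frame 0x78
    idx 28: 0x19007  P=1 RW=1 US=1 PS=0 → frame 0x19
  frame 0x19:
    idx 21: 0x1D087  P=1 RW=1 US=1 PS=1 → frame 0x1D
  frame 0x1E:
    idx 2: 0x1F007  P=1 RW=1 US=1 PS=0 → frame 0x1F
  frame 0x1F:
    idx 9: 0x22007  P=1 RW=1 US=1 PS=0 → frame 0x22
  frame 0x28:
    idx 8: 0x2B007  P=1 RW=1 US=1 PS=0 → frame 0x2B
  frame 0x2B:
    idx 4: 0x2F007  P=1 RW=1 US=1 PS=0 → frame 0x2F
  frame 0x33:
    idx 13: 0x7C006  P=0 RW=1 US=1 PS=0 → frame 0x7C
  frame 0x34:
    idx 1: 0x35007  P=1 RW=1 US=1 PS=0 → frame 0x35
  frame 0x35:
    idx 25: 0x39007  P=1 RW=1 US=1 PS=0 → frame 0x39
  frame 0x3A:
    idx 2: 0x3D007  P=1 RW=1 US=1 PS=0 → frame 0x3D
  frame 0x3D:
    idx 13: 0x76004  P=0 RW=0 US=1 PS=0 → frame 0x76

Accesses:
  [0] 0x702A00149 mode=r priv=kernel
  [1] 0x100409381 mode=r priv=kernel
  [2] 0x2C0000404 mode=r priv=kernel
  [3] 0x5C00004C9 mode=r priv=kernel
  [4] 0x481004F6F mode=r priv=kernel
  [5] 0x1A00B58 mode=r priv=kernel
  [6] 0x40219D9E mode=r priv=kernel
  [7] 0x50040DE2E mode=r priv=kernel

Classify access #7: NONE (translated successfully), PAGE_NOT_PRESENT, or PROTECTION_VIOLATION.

Walk each access:
#0 VA=0x702A00149 (r,kernel):
  [0] read 0x18 idx=28: raw=0x19007 flags P=1 W=1 U=1 S=0
  [1] read 0x19 idx=21: raw=0x1D087 flags P=1 W=1 U=1 S=1
  ✓ 0x1D149 (huge @L1)  — 2 lookups
#1 VA=0x100409381 (r,kernel):
  [0] read 0x18 idx=4: raw=0x1E007 flags P=1 W=1 U=1 S=0
  [1] read 0x1E idx=2: raw=0x1F007 flags P=1 W=1 U=1 S=0
  [2] read 0x1F idx=9: raw=0x22007 flags P=1 W=1 U=1 S=0
  ✓ 0x22381  — 3 lookups
#2 VA=0x2C0000404 (r,kernel):
  [0] read 0x18 idx=11: raw=0x25087 flags P=1 W=1 U=1 S=1
  ✓ 0x25404 (huge @L0)  — 1 lookups
#3 VA=0x5C00004C9 (r,kernel):
  [0] read 0x18 idx=23: raw=0x78002 flags P=0 W=1 U=0 S=0
  → PAGE_NOT_PRESENT  (1 entries read)
#4 VA=0x481004F6F (r,kernel):
  [0] read 0x18 idx=18: raw=0x28007 flags P=1 W=1 U=1 S=0
  [1] read 0x28 idx=8: raw=0x2B007 flags P=1 W=1 U=1 S=0
  [2] read 0x2B idx=4: raw=0x2F007 flags P=1 W=1 U=1 S=0
  ✓ 0x2FF6F  — 3 lookups
#5 VA=0x1A00B58 (r,kernel):
  [0] read 0x18 idx=0: raw=0x33007 flags P=1 W=1 U=1 S=0
  [1] read 0x33 idx=13: raw=0x7C006 flags P=0 W=1 U=1 S=0
  → PAGE_NOT_PRESENT  (2 entries read)
#6 VA=0x40219D9E (r,kernel):
  [0] read 0x18 idx=1: raw=0x34007 flags P=1 W=1 U=1 S=0
  [1] read 0x34 idx=1: raw=0x35007 flags P=1 W=1 U=1 S=0
  [2] read 0x35 idx=25: raw=0x39007 flags P=1 W=1 U=1 S=0
  ✓ 0x39D9E  — 3 lookups
#7 VA=0x50040DE2E (r,kernel):
  [0] read 0x18 idx=20: raw=0x3A007 flags P=1 W=1 U=1 S=0
  [1] read 0x3A idx=2: raw=0x3D007 flags P=1 W=1 U=1 S=0
  [2] read 0x3D idx=13: raw=0x76004 flags P=0 W=0 U=1 S=0
  → PAGE_NOT_PRESENT  (3 entries read)

Access #7 fault: PAGE_NOT_PRESENT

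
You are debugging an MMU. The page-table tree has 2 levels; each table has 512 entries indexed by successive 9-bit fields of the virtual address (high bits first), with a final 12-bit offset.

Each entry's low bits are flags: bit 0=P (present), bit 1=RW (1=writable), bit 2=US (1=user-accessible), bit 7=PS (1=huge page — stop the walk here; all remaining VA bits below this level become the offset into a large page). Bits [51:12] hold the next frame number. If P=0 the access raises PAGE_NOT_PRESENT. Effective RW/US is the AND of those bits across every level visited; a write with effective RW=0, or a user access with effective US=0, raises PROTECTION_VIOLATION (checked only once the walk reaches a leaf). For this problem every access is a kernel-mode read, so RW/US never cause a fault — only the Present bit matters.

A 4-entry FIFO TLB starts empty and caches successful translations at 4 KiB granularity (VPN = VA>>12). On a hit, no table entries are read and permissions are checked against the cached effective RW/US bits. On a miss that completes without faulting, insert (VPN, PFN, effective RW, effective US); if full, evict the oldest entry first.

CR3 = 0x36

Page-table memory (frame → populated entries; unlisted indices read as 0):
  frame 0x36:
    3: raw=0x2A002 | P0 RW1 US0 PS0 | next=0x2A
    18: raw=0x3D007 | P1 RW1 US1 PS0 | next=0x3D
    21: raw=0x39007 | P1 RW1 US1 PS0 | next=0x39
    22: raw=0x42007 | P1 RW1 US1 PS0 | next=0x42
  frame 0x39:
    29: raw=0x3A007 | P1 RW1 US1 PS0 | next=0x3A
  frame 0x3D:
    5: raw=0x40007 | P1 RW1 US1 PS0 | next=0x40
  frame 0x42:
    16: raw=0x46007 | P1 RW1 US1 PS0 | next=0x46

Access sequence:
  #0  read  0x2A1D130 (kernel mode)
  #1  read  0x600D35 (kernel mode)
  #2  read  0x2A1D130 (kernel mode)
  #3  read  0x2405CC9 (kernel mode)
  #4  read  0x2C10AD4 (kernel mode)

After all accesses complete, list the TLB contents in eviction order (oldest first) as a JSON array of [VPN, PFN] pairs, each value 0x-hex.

Walk each access:
#0 VA=0x2A1D130 (r,kernel):
  [0] read 0x36 idx=21: raw=0x39007 flags P=1 W=1 U=1 S=0
  [1] read 0x39 idx=29: raw=0x3A007 flags P=1 W=1 U=1 S=0
  → PA=0x3A130  (2 entries read)
#1 VA=0x600D35 (r,kernel):
  [0] read 0x36 idx=3: raw=0x2A002 flags P=0 W=1 U=0 S=0
  → PAGE_NOT_PRESENT  (1 entries read)
#2 VA=0x2A1D130 (r,kernel):
  TLB hit vpn=0x2A1D → PA=0x3A130
#3 VA=0x2405CC9 (r,kernel):
  [0] read 0x36 idx=18: raw=0x3D007 flags P=1 W=1 U=1 S=0
  [1] read 0x3D idx=5: raw=0x40007 flags P=1 W=1 U=1 S=0
  → PA=0x40CC9  (2 entries read)
#4 VA=0x2C10AD4 (r,kernel):
  [0] read 0x36 idx=22: raw=0x42007 flags P=1 W=1 U=1 S=0
  [1] read 0x42 idx=16: raw=0x46007 flags P=1 W=1 U=1 S=0
  → PA=0x46AD4  (2 entries read)

TLB: [["0x2A1D", "0x3A"], ["0x2405", "0x40"], ["0x2C10", "0x46"]]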